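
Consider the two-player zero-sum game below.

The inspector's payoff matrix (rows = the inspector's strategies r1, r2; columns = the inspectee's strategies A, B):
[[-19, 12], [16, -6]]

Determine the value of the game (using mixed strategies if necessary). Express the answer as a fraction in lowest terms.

Row minima are -19 and -6, so the inspector's maximin is -6; column maxima are 16 and 12, so the inspectee's minimax is 12. These differ, so the equilibrium is in mixed strategies.
Let the inspector play r1 with probability p. The inspectee is indifferent when −19p + 16(1−p) = 12p − 6(1−p), giving p = 22/53.
Let the inspectee play A with probability q. The inspector is indifferent when −19q + 12(1−q) = 16q − 6(1−q), giving q = 18/53.
The value is -19·(18/53) + (12)·(35/53) = 78/53.

78/53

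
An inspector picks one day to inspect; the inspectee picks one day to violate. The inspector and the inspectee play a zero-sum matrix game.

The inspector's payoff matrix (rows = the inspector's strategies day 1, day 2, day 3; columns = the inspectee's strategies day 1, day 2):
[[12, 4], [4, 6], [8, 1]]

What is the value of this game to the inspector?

Row day 3 is strictly dominated by row day 1, so the inspector never plays it.
The remaining 2×2 game on (day 1, day 2) × (day 1, day 2) has no saddle point. Let the inspector play day 1 with probability p; indifference gives 12p + 4(1−p) = 4p + 6(1−p), so p = 1/5.
Similarly the inspectee's optimal q on day 1 is 1/5, and the value is 12·(1/5) + (4)·(4/5) = 28/5.

28/5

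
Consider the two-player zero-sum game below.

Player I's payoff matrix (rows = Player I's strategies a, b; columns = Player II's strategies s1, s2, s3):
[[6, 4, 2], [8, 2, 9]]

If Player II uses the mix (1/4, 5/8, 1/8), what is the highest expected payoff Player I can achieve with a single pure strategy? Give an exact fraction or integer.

a: (6)·(1/4) + (4)·(5/8) + (2)·(1/8) = 17/4.
b: (8)·(1/4) + (2)·(5/8) + (9)·(1/8) = 35/8.
The best pure response is b with expected payoff 35/8.

35/8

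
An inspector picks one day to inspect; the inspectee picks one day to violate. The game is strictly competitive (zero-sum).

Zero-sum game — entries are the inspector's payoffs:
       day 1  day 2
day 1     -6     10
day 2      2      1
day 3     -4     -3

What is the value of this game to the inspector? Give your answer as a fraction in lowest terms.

26/17

Row day 3 is strictly dominated by row day 2, so the inspector never plays it.
The remaining 2×2 game on (day 1, day 2) × (day 1, day 2) has no saddle point. Let the inspector play day 1 with probability p; indifference gives −6p + 2(1−p) = 10p + (1−p), so p = 1/17.
Similarly the inspectee's optimal q on day 1 is 9/17, and the value is -6·(9/17) + (10)·(8/17) = 26/17.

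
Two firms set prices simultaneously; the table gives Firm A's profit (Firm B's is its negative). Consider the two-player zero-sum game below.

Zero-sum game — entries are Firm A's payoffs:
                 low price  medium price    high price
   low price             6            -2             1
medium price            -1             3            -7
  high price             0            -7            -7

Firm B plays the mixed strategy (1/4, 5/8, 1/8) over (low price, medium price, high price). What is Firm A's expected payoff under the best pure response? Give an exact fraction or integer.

3/4

low price: (6)·(1/4) + (-2)·(5/8) + (1)·(1/8) = 3/8.
medium price: (-1)·(1/4) + (3)·(5/8) + (-7)·(1/8) = 3/4.
high price: (0)·(1/4) + (-7)·(5/8) + (-7)·(1/8) = -21/4.
The best pure response is medium price with expected payoff 3/4.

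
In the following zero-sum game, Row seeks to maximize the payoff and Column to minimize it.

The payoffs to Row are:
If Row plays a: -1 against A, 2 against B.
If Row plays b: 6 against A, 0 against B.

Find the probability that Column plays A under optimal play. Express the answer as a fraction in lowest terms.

2/9

Row minima are -1 and 0, so Row's maximin is 0; column maxima are 6 and 2, so Column's minimax is 2. These differ, so the equilibrium is in mixed strategies.
Let Column play A with probability q. Row is indifferent when −q + 2(1−q) = 6q, giving q = 2/9.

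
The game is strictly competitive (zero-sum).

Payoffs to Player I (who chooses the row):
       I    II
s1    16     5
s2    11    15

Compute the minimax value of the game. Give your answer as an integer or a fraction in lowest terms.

Row minima are 5 and 11, so Player I's maximin is 11; column maxima are 16 and 15, so Player II's minimax is 15. These differ, so the equilibrium is in mixed strategies.
Let Player I play s1 with probability p. Player II is indifferent when 16p + 11(1−p) = 5p + 15(1−p), giving p = 4/15.
Let Player II play I with probability q. Player I is indifferent when 16q + 5(1−q) = 11q + 15(1−q), giving q = 2/3.
The value is 16·(2/3) + (5)·(1/3) = 37/3.

37/3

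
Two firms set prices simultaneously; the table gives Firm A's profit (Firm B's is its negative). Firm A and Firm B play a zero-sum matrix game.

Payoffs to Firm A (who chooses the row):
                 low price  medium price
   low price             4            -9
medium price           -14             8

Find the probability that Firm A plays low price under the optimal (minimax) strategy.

Row minima are -9 and -14, so Firm A's maximin is -9; column maxima are 4 and 8, so Firm B's minimax is 4. These differ, so the equilibrium is in mixed strategies.
Let Firm A play low price with probability p. Firm B is indifferent when 4p − 14(1−p) = −9p + 8(1−p), giving p = 22/35.

22/35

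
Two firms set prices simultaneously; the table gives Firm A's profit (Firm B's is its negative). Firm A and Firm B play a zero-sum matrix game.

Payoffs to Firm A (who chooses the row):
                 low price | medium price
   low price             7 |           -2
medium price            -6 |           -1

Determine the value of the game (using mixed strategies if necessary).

Row minima are -2 and -6, so Firm A's maximin is -2; column maxima are 7 and -1, so Firm B's minimax is -1. These differ, so the equilibrium is in mixed strategies.
Let Firm A play low price with probability p. Firm B is indifferent when 7p − 6(1−p) = −2p − (1−p), giving p = 5/14.
Let Firm B play low price with probability q. Firm A is indifferent when 7q − 2(1−q) = −6q − (1−q), giving q = 1/14.
The value is 7·(1/14) + (-2)·(13/14) = -19/14.

-19/14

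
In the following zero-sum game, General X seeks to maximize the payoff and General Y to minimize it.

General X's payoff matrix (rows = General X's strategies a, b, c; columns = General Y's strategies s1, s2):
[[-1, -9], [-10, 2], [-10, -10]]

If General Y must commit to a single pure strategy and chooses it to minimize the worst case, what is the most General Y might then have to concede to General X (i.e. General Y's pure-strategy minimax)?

-1

The worst case (largest entry) in each column is s1: -1, s2: 2.
The best (smallest) of these is -1.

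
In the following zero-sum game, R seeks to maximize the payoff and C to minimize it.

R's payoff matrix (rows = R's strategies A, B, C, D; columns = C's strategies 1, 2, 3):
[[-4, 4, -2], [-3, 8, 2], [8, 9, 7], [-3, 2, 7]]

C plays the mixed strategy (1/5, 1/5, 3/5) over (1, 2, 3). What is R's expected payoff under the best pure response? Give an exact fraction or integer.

A: (-4)·(1/5) + (4)·(1/5) + (-2)·(3/5) = -6/5.
B: (-3)·(1/5) + (8)·(1/5) + (2)·(3/5) = 11/5.
C: (8)·(1/5) + (9)·(1/5) + (7)·(3/5) = 38/5.
D: (-3)·(1/5) + (2)·(1/5) + (7)·(3/5) = 4.
The best pure response is C with expected payoff 38/5.

38/5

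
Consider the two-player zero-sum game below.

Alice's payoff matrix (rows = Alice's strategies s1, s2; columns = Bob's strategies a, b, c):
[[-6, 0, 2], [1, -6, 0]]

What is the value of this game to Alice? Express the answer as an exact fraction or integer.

Column c is strictly dominated by b for Bob (it gives Alice more in every row).
The remaining 2×2 game on (s1, s2) × (a, b) has no saddle point. Let Alice play s1 with probability p; indifference gives −6p + (1−p) = −6(1−p), so p = 7/13.
Similarly Bob's optimal q on a is 6/13, and the value is -6·(6/13) + (0)·(7/13) = -36/13.

-36/13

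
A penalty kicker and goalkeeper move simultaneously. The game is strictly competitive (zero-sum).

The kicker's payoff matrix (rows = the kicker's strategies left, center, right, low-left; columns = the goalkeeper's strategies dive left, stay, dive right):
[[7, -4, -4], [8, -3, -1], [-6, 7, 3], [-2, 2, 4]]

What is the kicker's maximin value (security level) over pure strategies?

The worst-case payoff for each row is left: -4, center: -3, right: -6, low-left: -2.
The best of these is -2.

-2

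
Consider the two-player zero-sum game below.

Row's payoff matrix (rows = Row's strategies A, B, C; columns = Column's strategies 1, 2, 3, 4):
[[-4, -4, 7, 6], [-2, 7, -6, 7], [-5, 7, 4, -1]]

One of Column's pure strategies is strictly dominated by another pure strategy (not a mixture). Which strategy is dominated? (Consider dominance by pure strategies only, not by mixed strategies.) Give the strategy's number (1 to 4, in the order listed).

4

Column prefers columns that give Row less. Compare 4 with 1: -4 < 6, -2 < 7, -5 < -1.
So 1 strictly dominates 4 for Column; 4 is strictly dominated.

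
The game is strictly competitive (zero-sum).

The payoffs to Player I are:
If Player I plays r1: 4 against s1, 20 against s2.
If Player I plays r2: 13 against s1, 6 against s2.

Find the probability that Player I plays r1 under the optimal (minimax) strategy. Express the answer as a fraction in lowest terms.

7/23

Row minima are 4 and 6, so Player I's maximin is 6; column maxima are 13 and 20, so Player II's minimax is 13. These differ, so the equilibrium is in mixed strategies.
Let Player I play r1 with probability p. Player II is indifferent when 4p + 13(1−p) = 20p + 6(1−p), giving p = 7/23.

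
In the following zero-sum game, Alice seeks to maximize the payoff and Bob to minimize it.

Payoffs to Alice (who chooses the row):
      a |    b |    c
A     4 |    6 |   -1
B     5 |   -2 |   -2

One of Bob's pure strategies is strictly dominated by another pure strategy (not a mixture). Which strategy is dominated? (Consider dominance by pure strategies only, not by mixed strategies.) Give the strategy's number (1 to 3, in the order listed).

1

Bob prefers columns that give Alice less. Compare a with c: -1 < 4, -2 < 5.
So c strictly dominates a for Bob; a is strictly dominated.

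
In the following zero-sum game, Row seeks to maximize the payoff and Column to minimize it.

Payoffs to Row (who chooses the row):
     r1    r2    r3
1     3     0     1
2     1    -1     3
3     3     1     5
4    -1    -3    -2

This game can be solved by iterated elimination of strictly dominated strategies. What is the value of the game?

1

Column r1 is strictly dominated by r2 for Column (0<3, -1<1, 1<3, -3<-1); eliminate r1.
Column r3 is strictly dominated by r2 for Column (0<1, -1<3, 1<5, -3<-2); eliminate r3.
Row 1 is strictly dominated by row 3 (1>0); eliminate 1.
Row 2 is strictly dominated by row 3 (1>-1); eliminate 2.
Row 4 is strictly dominated by row 3 (1>-3); eliminate 4.
Only (3, r2) remains, with payoff 1.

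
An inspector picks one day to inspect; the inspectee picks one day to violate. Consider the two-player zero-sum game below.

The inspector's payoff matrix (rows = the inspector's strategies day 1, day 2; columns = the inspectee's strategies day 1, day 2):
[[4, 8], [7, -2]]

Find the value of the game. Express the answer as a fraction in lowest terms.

64/13

Row minima are 4 and -2, so the inspector's maximin is 4; column maxima are 7 and 8, so the inspectee's minimax is 7. These differ, so the equilibrium is in mixed strategies.
Let the inspector play day 1 with probability p. The inspectee is indifferent when 4p + 7(1−p) = 8p − 2(1−p), giving p = 9/13.
Let the inspectee play day 1 with probability q. The inspector is indifferent when 4q + 8(1−q) = 7q − 2(1−q), giving q = 10/13.
The value is 4·(10/13) + (8)·(3/13) = 64/13.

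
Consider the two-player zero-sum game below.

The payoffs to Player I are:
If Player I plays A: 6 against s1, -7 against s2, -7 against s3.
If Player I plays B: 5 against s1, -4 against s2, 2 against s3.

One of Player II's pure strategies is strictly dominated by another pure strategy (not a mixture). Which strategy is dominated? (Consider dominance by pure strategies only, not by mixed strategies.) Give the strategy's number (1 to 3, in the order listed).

Player II prefers columns that give Player I less. Compare s1 with s2: -7 < 6, -4 < 5.
So s2 strictly dominates s1 for Player II; s1 is strictly dominated.

1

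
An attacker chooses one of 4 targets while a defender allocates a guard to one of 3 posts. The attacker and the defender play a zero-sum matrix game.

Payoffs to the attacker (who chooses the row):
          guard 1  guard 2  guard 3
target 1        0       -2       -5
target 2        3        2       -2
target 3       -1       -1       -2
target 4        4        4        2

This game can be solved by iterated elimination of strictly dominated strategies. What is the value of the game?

Row target 3 is strictly dominated by row target 4 (4>-1, 4>-1, 2>-2); eliminate target 3.
Column guard 1 is strictly dominated by guard 3 for the defender (-5<0, -2<3, 2<4); eliminate guard 1.
Column guard 2 is strictly dominated by guard 3 for the defender (-5<-2, -2<2, 2<4); eliminate guard 2.
Row target 1 is strictly dominated by row target 2 (-2>-5); eliminate target 1.
Row target 2 is strictly dominated by row target 4 (2>-2); eliminate target 2.
Only (target 4, guard 3) remains, with payoff 2.

2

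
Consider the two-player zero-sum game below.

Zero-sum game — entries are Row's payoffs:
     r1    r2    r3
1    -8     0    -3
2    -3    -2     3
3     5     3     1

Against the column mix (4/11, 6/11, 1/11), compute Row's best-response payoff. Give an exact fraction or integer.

1: (-8)·(4/11) + (0)·(6/11) + (-3)·(1/11) = -35/11.
2: (-3)·(4/11) + (-2)·(6/11) + (3)·(1/11) = -21/11.
3: (5)·(4/11) + (3)·(6/11) + (1)·(1/11) = 39/11.
The best pure response is 3 with expected payoff 39/11.

39/11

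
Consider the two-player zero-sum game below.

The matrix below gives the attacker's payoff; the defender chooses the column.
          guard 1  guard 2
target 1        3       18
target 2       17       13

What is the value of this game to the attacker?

267/19

Row minima are 3 and 13, so the attacker's maximin is 13; column maxima are 17 and 18, so the defender's minimax is 17. These differ, so the equilibrium is in mixed strategies.
Let the attacker play target 1 with probability p. The defender is indifferent when 3p + 17(1−p) = 18p + 13(1−p), giving p = 4/19.
Let the defender play guard 1 with probability q. The attacker is indifferent when 3q + 18(1−q) = 17q + 13(1−q), giving q = 5/19.
The value is 3·(5/19) + (18)·(14/19) = 267/19.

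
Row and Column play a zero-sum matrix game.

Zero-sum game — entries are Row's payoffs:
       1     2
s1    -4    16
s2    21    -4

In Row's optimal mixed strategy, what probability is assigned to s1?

5/9

Row minima are -4 and -4, so Row's maximin is -4; column maxima are 21 and 16, so Column's minimax is 16. These differ, so the equilibrium is in mixed strategies.
Let Row play s1 with probability p. Column is indifferent when −4p + 21(1−p) = 16p − 4(1−p), giving p = 5/9.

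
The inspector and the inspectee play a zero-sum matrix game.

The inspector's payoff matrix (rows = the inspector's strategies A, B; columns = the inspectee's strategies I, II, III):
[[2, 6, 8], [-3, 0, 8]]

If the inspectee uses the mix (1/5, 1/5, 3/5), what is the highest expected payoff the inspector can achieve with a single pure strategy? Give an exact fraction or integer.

32/5

A: (2)·(1/5) + (6)·(1/5) + (8)·(3/5) = 32/5.
B: (-3)·(1/5) + (0)·(1/5) + (8)·(3/5) = 21/5.
The best pure response is A with expected payoff 32/5.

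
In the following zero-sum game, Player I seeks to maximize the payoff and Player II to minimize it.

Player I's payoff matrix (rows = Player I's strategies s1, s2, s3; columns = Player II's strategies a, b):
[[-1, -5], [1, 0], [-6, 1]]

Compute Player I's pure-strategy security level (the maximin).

The worst-case payoff for each row is s1: -5, s2: 0, s3: -6.
The best of these is 0.

0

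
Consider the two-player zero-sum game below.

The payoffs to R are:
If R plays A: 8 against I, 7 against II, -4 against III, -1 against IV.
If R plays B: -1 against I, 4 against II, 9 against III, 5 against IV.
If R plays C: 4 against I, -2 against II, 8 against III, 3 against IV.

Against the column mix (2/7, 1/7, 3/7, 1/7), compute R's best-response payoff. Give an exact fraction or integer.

34/7

A: (8)·(2/7) + (7)·(1/7) + (-4)·(3/7) + (-1)·(1/7) = 10/7.
B: (-1)·(2/7) + (4)·(1/7) + (9)·(3/7) + (5)·(1/7) = 34/7.
C: (4)·(2/7) + (-2)·(1/7) + (8)·(3/7) + (3)·(1/7) = 33/7.
The best pure response is B with expected payoff 34/7.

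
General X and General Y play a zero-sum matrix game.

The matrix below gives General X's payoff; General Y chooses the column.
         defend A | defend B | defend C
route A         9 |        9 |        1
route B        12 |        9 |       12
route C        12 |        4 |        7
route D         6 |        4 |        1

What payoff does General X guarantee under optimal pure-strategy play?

Row minima: 1, 9, 4, 1 → General X's maximin is 9.
Column maxima: 12, 9, 12 → General Y's minimax is 9.
They coincide at (route B, defend B), so the value is 9.

9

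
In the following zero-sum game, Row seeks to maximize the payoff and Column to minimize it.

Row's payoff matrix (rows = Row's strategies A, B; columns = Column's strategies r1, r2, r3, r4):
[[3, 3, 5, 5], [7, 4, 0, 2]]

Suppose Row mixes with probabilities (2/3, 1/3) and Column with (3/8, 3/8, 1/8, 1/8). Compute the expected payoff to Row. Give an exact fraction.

91/24

Against (3/8, 3/8, 1/8, 1/8), each row's expected payoff is A: 7/2; B: 35/8.
Taking the (2/3, 1/3)-weighted average: (2/3)·(7/2) + (1/3)·(35/8) = 91/24.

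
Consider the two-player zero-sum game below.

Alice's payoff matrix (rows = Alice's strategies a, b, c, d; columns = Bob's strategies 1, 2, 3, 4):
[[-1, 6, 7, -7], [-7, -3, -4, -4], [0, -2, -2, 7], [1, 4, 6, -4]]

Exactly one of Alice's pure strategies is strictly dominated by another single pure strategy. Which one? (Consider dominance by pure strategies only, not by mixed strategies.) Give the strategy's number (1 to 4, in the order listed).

Compare b with c: 0 > -7, -2 > -3, -2 > -4, 7 > -4.
So c strictly dominates b for Alice; b is strictly dominated.

2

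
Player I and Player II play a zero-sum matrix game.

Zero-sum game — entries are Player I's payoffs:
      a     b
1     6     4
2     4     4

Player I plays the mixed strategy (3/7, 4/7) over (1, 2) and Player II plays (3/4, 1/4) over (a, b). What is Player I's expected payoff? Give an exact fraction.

Against (3/4, 1/4), each row's expected payoff is 1: 11/2; 2: 4.
Taking the (3/7, 4/7)-weighted average: (3/7)·(11/2) + (4/7)·(4) = 65/14.

65/14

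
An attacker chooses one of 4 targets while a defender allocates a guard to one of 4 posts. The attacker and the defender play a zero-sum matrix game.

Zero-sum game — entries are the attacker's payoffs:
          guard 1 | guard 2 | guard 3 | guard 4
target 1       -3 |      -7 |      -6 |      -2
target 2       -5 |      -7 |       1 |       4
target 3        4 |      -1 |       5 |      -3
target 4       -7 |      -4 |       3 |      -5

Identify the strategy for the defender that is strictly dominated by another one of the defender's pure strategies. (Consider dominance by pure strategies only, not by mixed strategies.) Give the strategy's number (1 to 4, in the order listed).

The defender prefers columns that give the attacker less. Compare guard 3 with guard 2: -7 < -6, -7 < 1, -1 < 5, -4 < 3.
So guard 2 strictly dominates guard 3 for the defender; guard 3 is strictly dominated.

3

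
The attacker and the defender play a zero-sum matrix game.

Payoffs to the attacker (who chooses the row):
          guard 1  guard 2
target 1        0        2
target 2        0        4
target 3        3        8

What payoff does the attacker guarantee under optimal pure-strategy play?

Row minima: 0, 0, 3 → the attacker's maximin is 3.
Column maxima: 3, 8 → the defender's minimax is 3.
They coincide at (target 3, guard 1), so the value is 3.

3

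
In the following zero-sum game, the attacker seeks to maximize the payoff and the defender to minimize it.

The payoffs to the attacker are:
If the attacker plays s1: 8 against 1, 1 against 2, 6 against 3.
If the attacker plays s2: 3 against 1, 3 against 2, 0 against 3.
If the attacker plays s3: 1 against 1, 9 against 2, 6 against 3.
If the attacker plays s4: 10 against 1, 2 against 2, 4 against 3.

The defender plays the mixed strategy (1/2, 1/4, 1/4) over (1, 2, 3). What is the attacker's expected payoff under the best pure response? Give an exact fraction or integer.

s1: (8)·(1/2) + (1)·(1/4) + (6)·(1/4) = 23/4.
s2: (3)·(1/2) + (3)·(1/4) + (0)·(1/4) = 9/4.
s3: (1)·(1/2) + (9)·(1/4) + (6)·(1/4) = 17/4.
s4: (10)·(1/2) + (2)·(1/4) + (4)·(1/4) = 13/2.
The best pure response is s4 with expected payoff 13/2.

13/2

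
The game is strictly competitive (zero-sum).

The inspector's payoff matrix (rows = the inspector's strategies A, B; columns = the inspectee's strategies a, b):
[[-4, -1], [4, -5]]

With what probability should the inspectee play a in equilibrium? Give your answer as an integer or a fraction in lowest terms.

1/3

Row minima are -4 and -5, so the inspector's maximin is -4; column maxima are 4 and -1, so the inspectee's minimax is -1. These differ, so the equilibrium is in mixed strategies.
Let the inspectee play a with probability q. The inspector is indifferent when −4q − (1−q) = 4q − 5(1−q), giving q = 1/3.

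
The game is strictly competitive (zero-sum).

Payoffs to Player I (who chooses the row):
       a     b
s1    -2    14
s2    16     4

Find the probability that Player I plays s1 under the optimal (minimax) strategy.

Row minima are -2 and 4, so Player I's maximin is 4; column maxima are 16 and 14, so Player II's minimax is 14. These differ, so the equilibrium is in mixed strategies.
Let Player I play s1 with probability p. Player II is indifferent when −2p + 16(1−p) = 14p + 4(1−p), giving p = 3/7.

3/7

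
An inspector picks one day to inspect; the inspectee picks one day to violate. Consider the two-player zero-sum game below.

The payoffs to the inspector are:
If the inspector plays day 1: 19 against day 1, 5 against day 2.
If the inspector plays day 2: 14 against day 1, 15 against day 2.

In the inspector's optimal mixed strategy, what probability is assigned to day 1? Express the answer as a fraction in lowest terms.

1/15

Row minima are 5 and 14, so the inspector's maximin is 14; column maxima are 19 and 15, so the inspectee's minimax is 15. These differ, so the equilibrium is in mixed strategies.
Let the inspector play day 1 with probability p. The inspectee is indifferent when 19p + 14(1−p) = 5p + 15(1−p), giving p = 1/15.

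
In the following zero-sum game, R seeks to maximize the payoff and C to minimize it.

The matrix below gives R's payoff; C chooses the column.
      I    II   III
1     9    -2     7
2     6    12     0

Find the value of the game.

4

Column I is strictly dominated by III for C (it gives R more in every row).
The remaining 2×2 game on (1, 2) × (II, III) has no saddle point. Let R play 1 with probability p; indifference gives −2p + 12(1−p) = 7p, so p = 4/7.
Similarly C's optimal q on II is 1/3, and the value is -2·(1/3) + (7)·(2/3) = 4.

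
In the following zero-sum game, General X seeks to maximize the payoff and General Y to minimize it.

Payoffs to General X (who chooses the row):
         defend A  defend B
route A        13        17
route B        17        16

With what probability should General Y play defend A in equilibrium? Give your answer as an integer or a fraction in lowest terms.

1/5

Row minima are 13 and 16, so General X's maximin is 16; column maxima are 17 and 17, so General Y's minimax is 17. These differ, so the equilibrium is in mixed strategies.
Let General Y play defend A with probability q. General X is indifferent when 13q + 17(1−q) = 17q + 16(1−q), giving q = 1/5.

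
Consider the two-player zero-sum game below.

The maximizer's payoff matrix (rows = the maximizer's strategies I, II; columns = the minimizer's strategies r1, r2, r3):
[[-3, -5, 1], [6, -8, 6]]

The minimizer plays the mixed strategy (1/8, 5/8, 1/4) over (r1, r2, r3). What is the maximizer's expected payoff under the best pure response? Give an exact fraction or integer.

I: (-3)·(1/8) + (-5)·(5/8) + (1)·(1/4) = -13/4.
II: (6)·(1/8) + (-8)·(5/8) + (6)·(1/4) = -11/4.
The best pure response is II with expected payoff -11/4.

-11/4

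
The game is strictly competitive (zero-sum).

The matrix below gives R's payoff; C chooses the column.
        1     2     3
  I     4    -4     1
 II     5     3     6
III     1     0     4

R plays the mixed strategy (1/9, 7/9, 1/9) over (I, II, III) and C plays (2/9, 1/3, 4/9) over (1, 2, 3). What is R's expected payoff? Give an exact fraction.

Against (2/9, 1/3, 4/9), each row's expected payoff is I: 0; II: 43/9; III: 2.
Taking the (1/9, 7/9, 1/9)-weighted average: (1/9)·(0) + (7/9)·(43/9) + (1/9)·(2) = 319/81.

319/81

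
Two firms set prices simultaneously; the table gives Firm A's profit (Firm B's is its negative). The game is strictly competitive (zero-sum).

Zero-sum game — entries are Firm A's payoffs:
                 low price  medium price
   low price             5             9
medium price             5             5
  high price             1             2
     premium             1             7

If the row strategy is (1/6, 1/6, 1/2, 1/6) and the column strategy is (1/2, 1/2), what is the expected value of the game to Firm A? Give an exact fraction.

Against (1/2, 1/2), each row's expected payoff is low price: 7; medium price: 5; high price: 3/2; premium: 4.
Taking the (1/6, 1/6, 1/2, 1/6)-weighted average: (1/6)·(7) + (1/6)·(5) + (1/2)·(3/2) + (1/6)·(4) = 41/12.

41/12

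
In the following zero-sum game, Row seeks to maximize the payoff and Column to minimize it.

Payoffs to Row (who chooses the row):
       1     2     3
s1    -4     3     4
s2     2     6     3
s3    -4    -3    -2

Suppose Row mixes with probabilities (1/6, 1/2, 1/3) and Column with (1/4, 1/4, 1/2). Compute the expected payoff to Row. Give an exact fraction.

Against (1/4, 1/4, 1/2), each row's expected payoff is s1: 7/4; s2: 7/2; s3: -11/4.
Taking the (1/6, 1/2, 1/3)-weighted average: (1/6)·(7/4) + (1/2)·(7/2) + (1/3)·(-11/4) = 9/8.

9/8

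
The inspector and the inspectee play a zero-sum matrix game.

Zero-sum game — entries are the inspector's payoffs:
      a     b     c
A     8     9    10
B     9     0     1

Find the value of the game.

81/10

Column c is strictly dominated by b for the inspectee (it gives the inspector more in every row).
The remaining 2×2 game on (A, B) × (a, b) has no saddle point. Let the inspector play A with probability p; indifference gives 8p + 9(1−p) = 9p, so p = 9/10.
Similarly the inspectee's optimal q on a is 9/10, and the value is 8·(9/10) + (9)·(1/10) = 81/10.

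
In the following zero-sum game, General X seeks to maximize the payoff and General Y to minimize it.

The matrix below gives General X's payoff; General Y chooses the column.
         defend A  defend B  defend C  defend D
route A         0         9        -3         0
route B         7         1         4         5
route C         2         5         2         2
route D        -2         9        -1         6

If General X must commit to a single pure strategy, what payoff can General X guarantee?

The worst-case payoff for each row is route A: -3, route B: 1, route C: 2, route D: -2.
The best of these is 2.

2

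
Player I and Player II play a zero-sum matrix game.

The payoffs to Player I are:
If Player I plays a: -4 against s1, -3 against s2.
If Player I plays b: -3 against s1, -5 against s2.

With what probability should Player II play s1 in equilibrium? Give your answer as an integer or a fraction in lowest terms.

2/3

Row minima are -4 and -5, so Player I's maximin is -4; column maxima are -3 and -3, so Player II's minimax is -3. These differ, so the equilibrium is in mixed strategies.
Let Player II play s1 with probability q. Player I is indifferent when −4q − 3(1−q) = −3q − 5(1−q), giving q = 2/3.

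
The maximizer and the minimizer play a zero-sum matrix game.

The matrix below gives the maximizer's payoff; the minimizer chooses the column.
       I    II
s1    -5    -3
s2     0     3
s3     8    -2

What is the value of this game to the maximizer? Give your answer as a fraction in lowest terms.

Row s1 is strictly dominated by row s2, so the maximizer never plays it.
The remaining 2×2 game on (s2, s3) × (I, II) has no saddle point. Let the maximizer play s2 with probability p; indifference gives 8(1−p) = 3p − 2(1−p), so p = 10/13.
Similarly the minimizer's optimal q on I is 5/13, and the value is 0·(5/13) + (3)·(8/13) = 24/13.

24/13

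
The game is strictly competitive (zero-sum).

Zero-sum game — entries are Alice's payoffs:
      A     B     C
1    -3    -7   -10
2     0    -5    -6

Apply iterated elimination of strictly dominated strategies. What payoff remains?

Column B is strictly dominated by C for Bob (-10<-7, -6<-5); eliminate B.
Row 1 is strictly dominated by row 2 (0>-3, -6>-10); eliminate 1.
Column A is strictly dominated by C for Bob (-6<0); eliminate A.
Only (2, C) remains, with payoff -6.

-6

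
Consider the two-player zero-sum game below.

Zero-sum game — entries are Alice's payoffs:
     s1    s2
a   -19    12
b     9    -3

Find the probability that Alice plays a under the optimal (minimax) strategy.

Row minima are -19 and -3, so Alice's maximin is -3; column maxima are 9 and 12, so Bob's minimax is 9. These differ, so the equilibrium is in mixed strategies.
Let Alice play a with probability p. Bob is indifferent when −19p + 9(1−p) = 12p − 3(1−p), giving p = 12/43.

12/43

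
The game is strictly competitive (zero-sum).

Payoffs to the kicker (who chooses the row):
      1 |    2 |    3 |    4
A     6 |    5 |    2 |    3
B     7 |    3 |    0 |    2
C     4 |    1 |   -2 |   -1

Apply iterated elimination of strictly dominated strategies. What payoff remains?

Row C is strictly dominated by row A (6>4, 5>1, 2>-2, 3>-1); eliminate C.
Column 2 is strictly dominated by 3 for the goalkeeper (2<5, 0<3); eliminate 2.
Column 1 is strictly dominated by 3 for the goalkeeper (2<6, 0<7); eliminate 1.
Column 4 is strictly dominated by 3 for the goalkeeper (2<3, 0<2); eliminate 4.
Row B is strictly dominated by row A (2>0); eliminate B.
Only (A, 3) remains, with payoff 2.

2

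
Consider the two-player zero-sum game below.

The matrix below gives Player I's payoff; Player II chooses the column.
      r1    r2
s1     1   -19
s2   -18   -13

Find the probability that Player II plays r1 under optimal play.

6/25

Row minima are -19 and -18, so Player I's maximin is -18; column maxima are 1 and -13, so Player II's minimax is -13. These differ, so the equilibrium is in mixed strategies.
Let Player II play r1 with probability q. Player I is indifferent when q − 19(1−q) = −18q − 13(1−q), giving q = 6/25.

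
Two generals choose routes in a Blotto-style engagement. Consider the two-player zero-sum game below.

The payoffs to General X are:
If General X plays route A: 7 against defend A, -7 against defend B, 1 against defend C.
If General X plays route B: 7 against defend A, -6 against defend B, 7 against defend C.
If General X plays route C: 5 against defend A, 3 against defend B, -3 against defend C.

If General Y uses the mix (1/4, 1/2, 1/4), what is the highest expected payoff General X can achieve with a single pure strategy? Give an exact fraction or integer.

2

route A: (7)·(1/4) + (-7)·(1/2) + (1)·(1/4) = -3/2.
route B: (7)·(1/4) + (-6)·(1/2) + (7)·(1/4) = 1/2.
route C: (5)·(1/4) + (3)·(1/2) + (-3)·(1/4) = 2.
The best pure response is route C with expected payoff 2.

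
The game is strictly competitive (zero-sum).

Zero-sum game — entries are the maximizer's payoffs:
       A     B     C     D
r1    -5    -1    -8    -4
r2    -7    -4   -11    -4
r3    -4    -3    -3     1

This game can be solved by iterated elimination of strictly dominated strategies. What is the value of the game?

-4

Row r2 is strictly dominated by row r3 (-4>-7, -3>-4, -3>-11, 1>-4); eliminate r2.
Column D is strictly dominated by A for the minimizer (-5<-4, -4<1); eliminate D.
Column B is strictly dominated by A for the minimizer (-5<-1, -4<-3); eliminate B.
Row r1 is strictly dominated by row r3 (-4>-5, -3>-8); eliminate r1.
Column C is strictly dominated by A for the minimizer (-4<-3); eliminate C.
Only (r3, A) remains, with payoff -4.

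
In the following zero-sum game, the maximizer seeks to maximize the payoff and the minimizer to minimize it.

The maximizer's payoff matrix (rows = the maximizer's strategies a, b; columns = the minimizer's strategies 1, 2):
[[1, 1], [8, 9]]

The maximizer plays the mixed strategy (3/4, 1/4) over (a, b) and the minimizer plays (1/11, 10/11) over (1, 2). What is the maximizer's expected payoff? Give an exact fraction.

Against (1/11, 10/11), each row's expected payoff is a: 1; b: 98/11.
Taking the (3/4, 1/4)-weighted average: (3/4)·(1) + (1/4)·(98/11) = 131/44.

131/44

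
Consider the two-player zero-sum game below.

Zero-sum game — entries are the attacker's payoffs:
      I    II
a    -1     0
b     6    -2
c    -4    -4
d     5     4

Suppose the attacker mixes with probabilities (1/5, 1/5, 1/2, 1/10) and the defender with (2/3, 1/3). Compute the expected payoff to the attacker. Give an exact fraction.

-1

Against (2/3, 1/3), each row's expected payoff is a: -2/3; b: 10/3; c: -4; d: 14/3.
Taking the (1/5, 1/5, 1/2, 1/10)-weighted average: (1/5)·(-2/3) + (1/5)·(10/3) + (1/2)·(-4) + (1/10)·(14/3) = -1.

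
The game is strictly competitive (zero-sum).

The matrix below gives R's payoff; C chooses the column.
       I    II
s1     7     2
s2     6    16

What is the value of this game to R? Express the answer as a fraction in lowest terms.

Row minima are 2 and 6, so R's maximin is 6; column maxima are 7 and 16, so C's minimax is 7. These differ, so the equilibrium is in mixed strategies.
Let R play s1 with probability p. C is indifferent when 7p + 6(1−p) = 2p + 16(1−p), giving p = 2/3.
Let C play I with probability q. R is indifferent when 7q + 2(1−q) = 6q + 16(1−q), giving q = 14/15.
The value is 7·(14/15) + (2)·(1/15) = 20/3.

20/3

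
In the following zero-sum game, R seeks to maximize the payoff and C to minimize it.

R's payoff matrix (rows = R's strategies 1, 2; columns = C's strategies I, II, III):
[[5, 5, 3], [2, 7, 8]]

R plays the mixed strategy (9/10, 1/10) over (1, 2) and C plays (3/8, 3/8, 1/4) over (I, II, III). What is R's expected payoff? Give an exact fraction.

Against (3/8, 3/8, 1/4), each row's expected payoff is 1: 9/2; 2: 43/8.
Taking the (9/10, 1/10)-weighted average: (9/10)·(9/2) + (1/10)·(43/8) = 367/80.

367/80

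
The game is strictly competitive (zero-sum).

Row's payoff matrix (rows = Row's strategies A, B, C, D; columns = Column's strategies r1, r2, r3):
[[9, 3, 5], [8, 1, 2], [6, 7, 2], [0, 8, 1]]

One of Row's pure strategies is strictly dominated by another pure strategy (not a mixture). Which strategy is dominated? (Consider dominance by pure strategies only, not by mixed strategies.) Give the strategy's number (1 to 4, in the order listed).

2

Compare B with A: 9 > 8, 3 > 1, 5 > 2.
So A strictly dominates B for Row; B is strictly dominated.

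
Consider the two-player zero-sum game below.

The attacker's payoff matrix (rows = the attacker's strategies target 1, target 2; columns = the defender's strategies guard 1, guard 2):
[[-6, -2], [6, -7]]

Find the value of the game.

Row minima are -6 and -7, so the attacker's maximin is -6; column maxima are 6 and -2, so the defender's minimax is -2. These differ, so the equilibrium is in mixed strategies.
Let the attacker play target 1 with probability p. The defender is indifferent when −6p + 6(1−p) = −2p − 7(1−p), giving p = 13/17.
Let the defender play guard 1 with probability q. The attacker is indifferent when −6q − 2(1−q) = 6q − 7(1−q), giving q = 5/17.
The value is -6·(5/17) + (-2)·(12/17) = -54/17.

-54/17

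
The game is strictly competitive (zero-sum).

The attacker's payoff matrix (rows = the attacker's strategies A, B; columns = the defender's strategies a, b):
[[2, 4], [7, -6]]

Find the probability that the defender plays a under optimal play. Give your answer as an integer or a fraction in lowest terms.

Row minima are 2 and -6, so the attacker's maximin is 2; column maxima are 7 and 4, so the defender's minimax is 4. These differ, so the equilibrium is in mixed strategies.
Let the defender play a with probability q. The attacker is indifferent when 2q + 4(1−q) = 7q − 6(1−q), giving q = 2/3.

2/3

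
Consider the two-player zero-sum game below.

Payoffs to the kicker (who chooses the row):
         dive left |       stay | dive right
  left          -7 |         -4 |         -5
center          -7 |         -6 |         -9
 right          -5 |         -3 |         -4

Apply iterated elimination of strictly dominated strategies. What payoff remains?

-5

Column stay is strictly dominated by dive left for the goalkeeper (-7<-4, -7<-6, -5<-3); eliminate stay.
Row center is strictly dominated by row right (-5>-7, -4>-9); eliminate center.
Column dive right is strictly dominated by dive left for the goalkeeper (-7<-5, -5<-4); eliminate dive right.
Row left is strictly dominated by row right (-5>-7); eliminate left.
Only (right, dive left) remains, with payoff -5.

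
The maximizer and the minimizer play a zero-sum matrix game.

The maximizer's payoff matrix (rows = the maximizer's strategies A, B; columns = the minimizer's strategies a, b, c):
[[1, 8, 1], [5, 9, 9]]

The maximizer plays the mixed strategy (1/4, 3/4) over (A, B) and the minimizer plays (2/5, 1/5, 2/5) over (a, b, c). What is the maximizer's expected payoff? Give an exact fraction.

Against (2/5, 1/5, 2/5), each row's expected payoff is A: 12/5; B: 37/5.
Taking the (1/4, 3/4)-weighted average: (1/4)·(12/5) + (3/4)·(37/5) = 123/20.

123/20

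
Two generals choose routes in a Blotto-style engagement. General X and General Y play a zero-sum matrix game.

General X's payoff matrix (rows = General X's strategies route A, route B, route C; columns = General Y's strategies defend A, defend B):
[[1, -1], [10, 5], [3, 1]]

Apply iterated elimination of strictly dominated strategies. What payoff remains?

5

Column defend A is strictly dominated by defend B for General Y (-1<1, 5<10, 1<3); eliminate defend A.
Row route A is strictly dominated by row route B (5>-1); eliminate route A.
Row route C is strictly dominated by row route B (5>1); eliminate route C.
Only (route B, defend B) remains, with payoff 5.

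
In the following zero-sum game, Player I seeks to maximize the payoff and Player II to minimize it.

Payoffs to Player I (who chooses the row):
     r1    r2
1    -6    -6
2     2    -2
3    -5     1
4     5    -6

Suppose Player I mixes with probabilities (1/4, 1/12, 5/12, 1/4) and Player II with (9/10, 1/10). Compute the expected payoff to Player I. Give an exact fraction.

Against (9/10, 1/10), each row's expected payoff is 1: -6; 2: 8/5; 3: -22/5; 4: 39/10.
Taking the (1/4, 1/12, 5/12, 1/4)-weighted average: (1/4)·(-6) + (1/12)·(8/5) + (5/12)·(-22/5) + (1/4)·(39/10) = -89/40.

-89/40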